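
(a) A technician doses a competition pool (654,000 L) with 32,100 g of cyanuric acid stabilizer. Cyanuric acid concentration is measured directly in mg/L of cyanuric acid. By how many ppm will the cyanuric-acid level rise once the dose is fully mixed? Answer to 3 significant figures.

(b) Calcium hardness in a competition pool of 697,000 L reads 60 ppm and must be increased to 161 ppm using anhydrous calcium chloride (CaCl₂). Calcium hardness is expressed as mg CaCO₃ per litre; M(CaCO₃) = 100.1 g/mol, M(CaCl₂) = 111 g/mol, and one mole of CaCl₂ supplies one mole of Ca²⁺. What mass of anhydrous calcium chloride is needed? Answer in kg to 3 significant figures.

(a) 49.1 ppm; (b) 78.1 kg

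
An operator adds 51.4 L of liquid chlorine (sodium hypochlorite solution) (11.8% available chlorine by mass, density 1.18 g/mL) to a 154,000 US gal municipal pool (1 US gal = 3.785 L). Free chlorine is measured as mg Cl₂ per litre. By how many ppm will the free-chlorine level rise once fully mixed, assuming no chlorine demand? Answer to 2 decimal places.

12.28 ppm

Volume: 154,000 US gal × 3.785 L/gal = 582,890 L.
Mass of solution: 51.4 L × 1000 mL/L × 1.18 g/mL = 60,650 g.
Available chlorine delivered: 60,650 g × 0.118 = 7157 g as Cl₂.
Concentration rise: 7157 g / 582,890 L = 12.28 mg/L = 12.28 ppm.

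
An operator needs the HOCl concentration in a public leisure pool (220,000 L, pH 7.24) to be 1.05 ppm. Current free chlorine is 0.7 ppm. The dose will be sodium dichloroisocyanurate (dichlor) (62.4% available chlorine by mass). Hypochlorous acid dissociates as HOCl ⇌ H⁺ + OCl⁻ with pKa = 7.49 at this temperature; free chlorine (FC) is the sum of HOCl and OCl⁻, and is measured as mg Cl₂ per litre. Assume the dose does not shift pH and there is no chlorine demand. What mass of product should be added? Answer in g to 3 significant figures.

332 g

[OCl⁻]/[HOCl] = 10^(pH − pKa) = 10^(7.24 − 7.49) = 0.5623; fraction as HOCl = 1/(1 + 0.5623) = 0.6401.
Free chlorine required for 1.05 ppm HOCl: 1.05 / 0.6401 = 1.64 ppm.
FC to add: 1.64 − 0.7 = 0.9405 mg/L as Cl₂.
Cl₂ equivalent: 0.9405 mg/L × 220,000 L = 206.9 g.
Product at 62.4% available Cl: 206.9 / 0.624 = 331.6 g.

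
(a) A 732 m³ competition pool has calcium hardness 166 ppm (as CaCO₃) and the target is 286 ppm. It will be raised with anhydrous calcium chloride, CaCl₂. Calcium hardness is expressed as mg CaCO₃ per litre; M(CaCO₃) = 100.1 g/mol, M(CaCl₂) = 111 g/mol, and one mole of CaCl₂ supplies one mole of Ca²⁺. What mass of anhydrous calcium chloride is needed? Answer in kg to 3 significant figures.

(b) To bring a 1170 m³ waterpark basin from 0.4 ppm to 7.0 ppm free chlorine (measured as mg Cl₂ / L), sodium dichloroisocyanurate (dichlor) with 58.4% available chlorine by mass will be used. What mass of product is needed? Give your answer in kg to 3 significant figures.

(a) Volume: 732 m³ = 732,000 L.
(a) Hardness to add: (286 − 166) = 120 mg/L as CaCO₃ × 732,000 L = 87,840 g as CaCO₃.
(a) Moles of Ca²⁺ (1 mol Ca²⁺ ≡ 1 mol CaCO₃): 87,840 / 100.1 g/mol = 877.5 mol.
(a) Mass of CaCl₂: 877.5 × 111 = 97,400 g.

(b) Volume: 1170 m³ = 1,170,000 L.
(b) Chlorine deficit: 7.0 − 0.4 = 6.6 ppm = 6.6 mg/L as Cl₂.
(b) Cl₂ equivalent needed: 6.6 mg/L × 1,170,000 L = 7,722,000 mg = 7722 g.
(b) Product at 58.4% available chlorine: 7722 / 0.584 = 13,220 g.

(a) 97.4 kg; (b) 13.2 kg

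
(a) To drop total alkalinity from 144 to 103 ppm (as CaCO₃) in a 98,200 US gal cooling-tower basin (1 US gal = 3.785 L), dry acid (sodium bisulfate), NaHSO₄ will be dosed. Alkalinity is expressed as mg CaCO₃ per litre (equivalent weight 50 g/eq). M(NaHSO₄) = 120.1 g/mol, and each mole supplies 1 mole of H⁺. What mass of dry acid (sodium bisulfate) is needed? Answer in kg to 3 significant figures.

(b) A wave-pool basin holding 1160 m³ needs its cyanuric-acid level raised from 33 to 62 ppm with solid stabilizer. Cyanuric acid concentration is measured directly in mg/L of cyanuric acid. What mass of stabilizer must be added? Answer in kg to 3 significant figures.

(a) Volume: 98,200 US gal × 3.785 L/gal = 371,687 L.
(a) Alkalinity to neutralize: (144 − 103) = 41 mg/L as CaCO₃ × 371,687 L = 15,240 g as CaCO₃.
(a) Equivalents of H⁺ required: 15,240 ÷ 50 g/eq = 304.8 eq = 304.8 mol NaHSO₄.
(a) Mass of NaHSO₄: 304.8 × 120.1 = 36,600 g.

(b) Volume: 1160 m³ = 1,160,000 L.
(b) CYA to add: (62 − 33) = 29 mg/L × 1,160,000 L = 33,640 g cyanuric acid.

(a) 36.6 kg; (b) 33.6 kg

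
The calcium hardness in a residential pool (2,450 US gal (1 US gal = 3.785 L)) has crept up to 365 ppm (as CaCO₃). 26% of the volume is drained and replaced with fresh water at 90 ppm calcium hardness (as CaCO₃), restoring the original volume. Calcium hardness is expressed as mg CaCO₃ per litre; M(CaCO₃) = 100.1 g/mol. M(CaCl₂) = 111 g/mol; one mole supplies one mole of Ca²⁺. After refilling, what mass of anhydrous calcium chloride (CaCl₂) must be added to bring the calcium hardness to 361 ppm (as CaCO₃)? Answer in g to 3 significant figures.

Volume: 2,450 US gal × 3.785 L/gal = 9,273 L.
After draining 26% and refilling: 365 × 0.74 + 90 × 0.26 = 293.5 ppm.
Deficit to target: 361 − 293.5 = 67.5 mg/L.
As CaCO₃: 67.5 mg/L × 9,273 L = 625.9 g; ÷ 100.1 = 6.253 mol Ca²⁺.
Mass: 6.253 × 111 = 694.1 g.

694 g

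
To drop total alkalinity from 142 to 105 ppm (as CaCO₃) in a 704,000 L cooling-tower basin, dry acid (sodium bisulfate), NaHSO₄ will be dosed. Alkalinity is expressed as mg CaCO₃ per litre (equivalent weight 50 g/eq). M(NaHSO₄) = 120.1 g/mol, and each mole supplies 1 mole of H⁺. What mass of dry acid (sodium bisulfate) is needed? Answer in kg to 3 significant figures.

62.6 kg

Alkalinity to neutralize: (142 − 105) = 37 mg/L as CaCO₃ × 704,000 L = 26,050 g as CaCO₃.
Equivalents of H⁺ required: 26,050 ÷ 50 g/eq = 521 eq = 521 mol NaHSO₄.
Mass of NaHSO₄: 521 × 120.1 = 62,570 g.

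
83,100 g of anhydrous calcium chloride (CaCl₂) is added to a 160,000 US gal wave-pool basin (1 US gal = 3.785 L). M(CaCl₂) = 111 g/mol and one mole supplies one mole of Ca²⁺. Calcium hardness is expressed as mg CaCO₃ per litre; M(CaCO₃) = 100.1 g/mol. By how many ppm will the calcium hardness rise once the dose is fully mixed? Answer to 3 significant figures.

124 ppm

Volume: 160,000 US gal × 3.785 L/gal = 605,600 L.
Moles of Ca²⁺: 83,100 g ÷ 111 g/mol = 748.6 mol.
As CaCO₃: 748.6 mol × 100.1 g/mol = 74,940 g.
Rise: 74,940 g / 605,600 L × 1000 = 123.7 mg/L.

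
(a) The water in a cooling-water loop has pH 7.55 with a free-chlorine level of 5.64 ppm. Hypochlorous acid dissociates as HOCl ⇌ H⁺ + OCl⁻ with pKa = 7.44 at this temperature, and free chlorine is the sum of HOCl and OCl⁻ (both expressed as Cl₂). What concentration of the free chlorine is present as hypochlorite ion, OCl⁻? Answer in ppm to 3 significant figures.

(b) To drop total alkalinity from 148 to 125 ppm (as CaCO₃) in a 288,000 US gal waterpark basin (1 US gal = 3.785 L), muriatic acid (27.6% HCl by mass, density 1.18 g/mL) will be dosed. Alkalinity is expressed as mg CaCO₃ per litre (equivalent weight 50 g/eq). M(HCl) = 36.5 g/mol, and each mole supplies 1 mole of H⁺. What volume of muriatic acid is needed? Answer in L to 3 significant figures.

(a) [OCl⁻]/[HOCl] = 10^(pH − pKa) = 10^(7.55 − 7.44) = 10^0.11 = 1.288.
(a) Fraction as HOCl = 1 / (1 + 1.288) = 0.437.
(a) OCl⁻ = (1 − 0.437) × 5.64 ppm = 3.175 ppm.

(b) Volume: 288,000 US gal × 3.785 L/gal = 1,090,080 L.
(b) Alkalinity to neutralize: (148 − 125) = 23 mg/L as CaCO₃ × 1,090,080 L = 25,070 g as CaCO₃.
(b) Equivalents of H⁺ required: 25,070 ÷ 50 g/eq = 501.4 eq = 501.4 mol HCl.
(b) Mass of HCl: 501.4 × 36.5 = 18,300 g.
(b) Mass of 27.6% solution: 18,300 / 0.276 = 66,310 g.
(b) Volume: 66,310 g ÷ 1.18 g/mL = 56,200 mL.

(a) 3.18 ppm; (b) 56.2 L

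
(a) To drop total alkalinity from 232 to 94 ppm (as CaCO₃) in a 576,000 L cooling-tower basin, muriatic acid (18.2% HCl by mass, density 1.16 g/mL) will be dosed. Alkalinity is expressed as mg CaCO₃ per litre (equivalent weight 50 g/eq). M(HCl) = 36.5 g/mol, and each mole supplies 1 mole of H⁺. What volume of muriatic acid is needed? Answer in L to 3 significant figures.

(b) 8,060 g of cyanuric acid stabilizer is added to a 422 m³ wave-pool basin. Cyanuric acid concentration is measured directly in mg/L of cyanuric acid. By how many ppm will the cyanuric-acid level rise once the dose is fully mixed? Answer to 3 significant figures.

(a) 275 L; (b) 19.1 ppm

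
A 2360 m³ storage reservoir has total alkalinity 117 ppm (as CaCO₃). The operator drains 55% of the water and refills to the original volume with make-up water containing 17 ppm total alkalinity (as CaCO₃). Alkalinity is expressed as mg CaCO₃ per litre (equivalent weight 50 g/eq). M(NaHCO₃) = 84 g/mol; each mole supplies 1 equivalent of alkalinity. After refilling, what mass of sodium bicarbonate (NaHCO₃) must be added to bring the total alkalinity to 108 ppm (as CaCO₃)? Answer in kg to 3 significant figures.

Volume: 2360 m³ = 2,360,000 L.
After draining 55% and refilling: 117 × 0.45 + 17 × 0.55 = 62 ppm.
Deficit to target: 108 − 62 = 46 mg/L.
As CaCO₃: 46 mg/L × 2,360,000 L = 108,600 g; ÷ 50 g/eq ÷ 1 = 2171 mol NaHCO₃.
Mass: 2171 × 84 = 182,400 g.

182 kg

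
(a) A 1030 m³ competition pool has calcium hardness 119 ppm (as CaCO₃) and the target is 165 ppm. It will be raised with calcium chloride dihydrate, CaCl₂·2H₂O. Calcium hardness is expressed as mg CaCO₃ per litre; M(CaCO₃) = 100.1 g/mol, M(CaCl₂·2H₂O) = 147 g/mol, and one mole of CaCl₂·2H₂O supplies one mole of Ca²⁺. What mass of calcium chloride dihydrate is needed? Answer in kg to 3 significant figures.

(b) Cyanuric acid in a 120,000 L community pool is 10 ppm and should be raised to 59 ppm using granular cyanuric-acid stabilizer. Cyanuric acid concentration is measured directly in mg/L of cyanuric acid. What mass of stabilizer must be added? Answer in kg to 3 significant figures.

(a) 69.6 kg; (b) 5.88 kg

(a) Volume: 1030 m³ = 1,030,000 L.
(a) Hardness to add: (165 − 119) = 46 mg/L as CaCO₃ × 1,030,000 L = 47,380 g as CaCO₃.
(a) Moles of Ca²⁺ (1 mol Ca²⁺ ≡ 1 mol CaCO₃): 47,380 / 100.1 g/mol = 473.3 mol.
(a) Mass of CaCl₂·2H₂O: 473.3 × 147 = 69,580 g.

(b) CYA to add: (59 − 10) = 49 mg/L × 120,000 L = 5880 g cyanuric acid.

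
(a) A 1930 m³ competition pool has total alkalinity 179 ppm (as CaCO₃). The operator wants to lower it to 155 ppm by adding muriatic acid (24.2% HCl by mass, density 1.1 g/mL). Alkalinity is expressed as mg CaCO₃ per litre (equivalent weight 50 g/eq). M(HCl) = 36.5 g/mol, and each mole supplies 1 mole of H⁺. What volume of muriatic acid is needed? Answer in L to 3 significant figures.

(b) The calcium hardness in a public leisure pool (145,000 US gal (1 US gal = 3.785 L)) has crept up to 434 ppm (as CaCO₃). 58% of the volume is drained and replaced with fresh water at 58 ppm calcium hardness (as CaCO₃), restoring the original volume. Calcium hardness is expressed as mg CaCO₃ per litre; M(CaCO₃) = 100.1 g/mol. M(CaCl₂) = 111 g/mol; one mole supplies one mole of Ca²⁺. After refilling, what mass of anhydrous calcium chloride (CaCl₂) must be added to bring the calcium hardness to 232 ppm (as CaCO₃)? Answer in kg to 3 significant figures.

(a) 127 L; (b) 9.79 kg

(a) Volume: 1930 m³ = 1,930,000 L.
(a) Alkalinity to neutralize: (179 − 155) = 24 mg/L as CaCO₃ × 1,930,000 L = 46,320 g as CaCO₃.
(a) Equivalents of H⁺ required: 46,320 ÷ 50 g/eq = 926.4 eq = 926.4 mol HCl.
(a) Mass of HCl: 926.4 × 36.5 = 33,810 g.
(a) Mass of 24.2% solution: 33,810 / 0.242 = 139,700 g.
(a) Volume: 139,700 g ÷ 1.1 g/mL = 127,000 mL.

(b) Volume: 145,000 US gal × 3.785 L/gal = 548,825 L.
(b) After draining 58% and refilling: 434 × 0.42 + 58 × 0.58 = 215.92 ppm.
(b) Deficit to target: 232 − 215.92 = 16.08 mg/L.
(b) As CaCO₃: 16.08 mg/L × 548,825 L = 8825 g; ÷ 100.1 = 88.16 mol Ca²⁺.
(b) Mass: 88.16 × 111 = 9786 g.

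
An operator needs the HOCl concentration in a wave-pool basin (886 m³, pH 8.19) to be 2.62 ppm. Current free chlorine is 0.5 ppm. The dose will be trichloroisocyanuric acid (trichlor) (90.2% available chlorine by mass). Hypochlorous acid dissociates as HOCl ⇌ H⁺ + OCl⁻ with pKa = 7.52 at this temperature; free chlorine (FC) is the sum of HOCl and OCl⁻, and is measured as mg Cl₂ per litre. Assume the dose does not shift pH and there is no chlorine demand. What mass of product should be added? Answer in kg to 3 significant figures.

Volume: 886 m³ = 886,000 L.
[OCl⁻]/[HOCl] = 10^(pH − pKa) = 10^(8.19 − 7.52) = 4.677; fraction as HOCl = 1/(1 + 4.677) = 0.1761.
Free chlorine required for 2.62 ppm HOCl: 2.62 / 0.1761 = 14.87 ppm.
FC to add: 14.87 − 0.5 = 14.37 mg/L as Cl₂.
Cl₂ equivalent: 14.37 mg/L × 886,000 L = 12,740 g.
Product at 90.2% available Cl: 12,740 / 0.902 = 14,120 g.

14.1 kg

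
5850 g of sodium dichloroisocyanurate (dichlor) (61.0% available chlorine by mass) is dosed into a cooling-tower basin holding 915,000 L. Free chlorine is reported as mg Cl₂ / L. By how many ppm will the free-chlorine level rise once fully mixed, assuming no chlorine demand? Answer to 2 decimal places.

Available chlorine delivered: 5850 g × 0.61 = 3568 g as Cl₂.
Concentration rise: 3568 g / 915,000 L = 3.9 mg/L = 3.90 ppm.

3.90 ppm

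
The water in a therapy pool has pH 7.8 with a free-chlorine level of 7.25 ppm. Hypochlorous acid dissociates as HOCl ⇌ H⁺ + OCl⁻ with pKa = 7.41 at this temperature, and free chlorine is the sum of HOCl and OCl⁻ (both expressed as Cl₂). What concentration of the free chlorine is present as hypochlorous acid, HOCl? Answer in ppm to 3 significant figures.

2.10 ppm

[OCl⁻]/[HOCl] = 10^(pH − pKa) = 10^(7.8 − 7.41) = 10^0.39 = 2.455.
Fraction as HOCl = 1 / (1 + 2.455) = 0.2895.
HOCl = 0.2895 × 7.25 ppm = 2.099 ppm.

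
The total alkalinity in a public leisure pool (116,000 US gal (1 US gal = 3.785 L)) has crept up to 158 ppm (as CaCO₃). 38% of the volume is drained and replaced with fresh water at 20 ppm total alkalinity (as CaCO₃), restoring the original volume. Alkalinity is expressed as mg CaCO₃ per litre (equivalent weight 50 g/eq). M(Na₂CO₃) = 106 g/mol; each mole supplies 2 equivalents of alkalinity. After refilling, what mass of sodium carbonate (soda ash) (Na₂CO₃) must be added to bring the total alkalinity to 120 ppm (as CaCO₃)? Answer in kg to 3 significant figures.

Volume: 116,000 US gal × 3.785 L/gal = 439,060 L.
After draining 38% and refilling: 158 × 0.62 + 20 × 0.38 = 105.56 ppm.
Deficit to target: 120 − 105.56 = 14.44 mg/L.
As CaCO₃: 14.44 mg/L × 439,060 L = 6340 g; ÷ 50 g/eq ÷ 2 = 63.4 mol Na₂CO₃.
Mass: 63.4 × 106 = 6720 g.

6.72 kg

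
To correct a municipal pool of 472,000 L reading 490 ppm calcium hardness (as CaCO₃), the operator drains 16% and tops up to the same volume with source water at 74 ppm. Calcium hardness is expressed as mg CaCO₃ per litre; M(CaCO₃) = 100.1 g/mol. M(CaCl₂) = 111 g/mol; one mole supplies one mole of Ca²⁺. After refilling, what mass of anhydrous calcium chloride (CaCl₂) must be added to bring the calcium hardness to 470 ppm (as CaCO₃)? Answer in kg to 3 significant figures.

24.4 kg

After draining 16% and refilling: 490 × 0.84 + 74 × 0.16 = 423.44 ppm.
Deficit to target: 470 − 423.44 = 46.56 mg/L.
As CaCO₃: 46.56 mg/L × 472,000 L = 21,980 g; ÷ 100.1 = 219.5 mol Ca²⁺.
Mass: 219.5 × 111 = 24,370 g.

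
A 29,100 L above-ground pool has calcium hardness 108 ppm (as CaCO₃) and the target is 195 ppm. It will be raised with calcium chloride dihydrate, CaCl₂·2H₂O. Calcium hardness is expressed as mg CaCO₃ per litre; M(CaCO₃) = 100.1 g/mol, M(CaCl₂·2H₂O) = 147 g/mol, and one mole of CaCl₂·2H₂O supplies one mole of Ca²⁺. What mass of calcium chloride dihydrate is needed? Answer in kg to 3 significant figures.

3.72 kg

Hardness to add: (195 − 108) = 87 mg/L as CaCO₃ × 29,100 L = 2532 g as CaCO₃.
Moles of Ca²⁺ (1 mol Ca²⁺ ≡ 1 mol CaCO₃): 2532 / 100.1 g/mol = 25.29 mol.
Mass of CaCl₂·2H₂O: 25.29 × 147 = 3718 g.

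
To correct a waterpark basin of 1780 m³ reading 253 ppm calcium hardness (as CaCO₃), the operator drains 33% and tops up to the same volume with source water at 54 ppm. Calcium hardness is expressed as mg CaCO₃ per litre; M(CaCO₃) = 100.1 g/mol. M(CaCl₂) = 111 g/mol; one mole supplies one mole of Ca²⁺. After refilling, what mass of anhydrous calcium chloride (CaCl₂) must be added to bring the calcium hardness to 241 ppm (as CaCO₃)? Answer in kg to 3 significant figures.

106 kg

Volume: 1780 m³ = 1,780,000 L.
After draining 33% and refilling: 253 × 0.67 + 54 × 0.33 = 187.33 ppm.
Deficit to target: 241 − 187.33 = 53.67 mg/L.
As CaCO₃: 53.67 mg/L × 1,780,000 L = 95,530 g; ÷ 100.1 = 954.4 mol Ca²⁺.
Mass: 954.4 × 111 = 105,900 g.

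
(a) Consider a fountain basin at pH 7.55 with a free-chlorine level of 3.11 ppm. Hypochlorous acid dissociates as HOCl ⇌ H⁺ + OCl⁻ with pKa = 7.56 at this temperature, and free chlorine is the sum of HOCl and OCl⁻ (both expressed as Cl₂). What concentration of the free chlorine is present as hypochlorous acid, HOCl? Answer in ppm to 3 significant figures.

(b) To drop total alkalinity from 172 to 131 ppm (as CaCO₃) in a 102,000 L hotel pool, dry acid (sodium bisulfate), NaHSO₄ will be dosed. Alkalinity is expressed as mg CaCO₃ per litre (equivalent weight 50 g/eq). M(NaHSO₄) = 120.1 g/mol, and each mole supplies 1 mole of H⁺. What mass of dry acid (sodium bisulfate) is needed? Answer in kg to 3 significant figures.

(a) 1.57 ppm; (b) 10.0 kg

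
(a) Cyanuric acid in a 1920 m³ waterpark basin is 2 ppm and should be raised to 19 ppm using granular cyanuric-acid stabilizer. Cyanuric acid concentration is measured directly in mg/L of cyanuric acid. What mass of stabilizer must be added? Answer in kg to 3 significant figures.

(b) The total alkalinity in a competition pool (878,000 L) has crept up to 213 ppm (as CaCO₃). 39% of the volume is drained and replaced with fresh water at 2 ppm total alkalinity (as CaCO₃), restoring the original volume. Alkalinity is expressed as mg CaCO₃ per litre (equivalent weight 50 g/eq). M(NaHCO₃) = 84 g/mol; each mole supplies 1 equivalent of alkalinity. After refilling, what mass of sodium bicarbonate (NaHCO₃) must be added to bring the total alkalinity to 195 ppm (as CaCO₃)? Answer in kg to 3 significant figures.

(a) 32.6 kg; (b) 94.8 kg

(a) Volume: 1920 m³ = 1,920,000 L.
(a) CYA to add: (19 − 2) = 17 mg/L × 1,920,000 L = 32,640 g cyanuric acid.

(b) After draining 39% and refilling: 213 × 0.61 + 2 × 0.39 = 130.71 ppm.
(b) Deficit to target: 195 − 130.71 = 64.29 mg/L.
(b) As CaCO₃: 64.29 mg/L × 878,000 L = 56,450 g; ÷ 50 g/eq ÷ 1 = 1129 mol NaHCO₃.
(b) Mass: 1129 × 84 = 94,830 g.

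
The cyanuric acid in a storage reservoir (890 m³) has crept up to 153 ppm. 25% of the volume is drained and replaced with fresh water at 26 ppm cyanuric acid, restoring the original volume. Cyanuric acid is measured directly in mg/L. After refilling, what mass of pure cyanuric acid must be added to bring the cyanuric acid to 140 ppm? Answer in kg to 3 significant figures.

Volume: 890 m³ = 890,000 L.
After draining 25% and refilling: 153 × 0.75 + 26 × 0.25 = 121.25 ppm.
Deficit to target: 140 − 121.25 = 18.75 mg/L.
Mass: 18.75 mg/L × 890,000 L = 16,690 g cyanuric acid.

16.7 kg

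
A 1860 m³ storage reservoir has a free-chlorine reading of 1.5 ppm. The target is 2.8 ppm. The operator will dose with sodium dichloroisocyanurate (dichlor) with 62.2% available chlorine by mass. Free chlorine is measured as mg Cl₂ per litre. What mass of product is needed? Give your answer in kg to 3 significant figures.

3.89 kg

Volume: 1860 m³ = 1,860,000 L.
Chlorine deficit: 2.8 − 1.5 = 1.3 ppm = 1.3 mg/L as Cl₂.
Cl₂ equivalent needed: 1.3 mg/L × 1,860,000 L = 2,418,000 mg = 2418 g.
Product at 62.2% available chlorine: 2418 / 0.622 = 3887 g.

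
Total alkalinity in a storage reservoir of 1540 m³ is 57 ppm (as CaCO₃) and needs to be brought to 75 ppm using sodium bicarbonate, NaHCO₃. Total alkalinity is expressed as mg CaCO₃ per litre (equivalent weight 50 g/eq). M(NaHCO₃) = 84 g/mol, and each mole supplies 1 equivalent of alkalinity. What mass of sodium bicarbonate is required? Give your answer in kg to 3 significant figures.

46.6 kg

Volume: 1540 m³ = 1,540,000 L.
Alkalinity to add: (75 − 57) = 18 mg/L as CaCO₃ × 1,540,000 L = 27,720 g as CaCO₃.
Equivalents: 27,720 g ÷ 50 g/eq = 554.4 eq.
NaHCO₃ supplies 1 eq per mole → 554.4 mol.
Mass: 554.4 mol × 84 g/mol = 46,570 g.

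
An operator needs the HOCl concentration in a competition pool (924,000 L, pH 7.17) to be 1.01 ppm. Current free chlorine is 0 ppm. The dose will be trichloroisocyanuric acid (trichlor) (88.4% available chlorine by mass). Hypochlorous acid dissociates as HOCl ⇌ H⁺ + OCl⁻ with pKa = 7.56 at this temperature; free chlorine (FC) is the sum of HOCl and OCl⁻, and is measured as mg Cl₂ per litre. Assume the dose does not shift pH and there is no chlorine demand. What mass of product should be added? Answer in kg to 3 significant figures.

1.49 kg

[OCl⁻]/[HOCl] = 10^(pH − pKa) = 10^(7.17 − 7.56) = 0.4074; fraction as HOCl = 1/(1 + 0.4074) = 0.7105.
Free chlorine required for 1.01 ppm HOCl: 1.01 / 0.7105 = 1.421 ppm.
FC to add: 1.421 − 0 = 1.421 mg/L as Cl₂.
Cl₂ equivalent: 1.421 mg/L × 924,000 L = 1313 g.
Product at 88.4% available Cl: 1313 / 0.884 = 1486 g.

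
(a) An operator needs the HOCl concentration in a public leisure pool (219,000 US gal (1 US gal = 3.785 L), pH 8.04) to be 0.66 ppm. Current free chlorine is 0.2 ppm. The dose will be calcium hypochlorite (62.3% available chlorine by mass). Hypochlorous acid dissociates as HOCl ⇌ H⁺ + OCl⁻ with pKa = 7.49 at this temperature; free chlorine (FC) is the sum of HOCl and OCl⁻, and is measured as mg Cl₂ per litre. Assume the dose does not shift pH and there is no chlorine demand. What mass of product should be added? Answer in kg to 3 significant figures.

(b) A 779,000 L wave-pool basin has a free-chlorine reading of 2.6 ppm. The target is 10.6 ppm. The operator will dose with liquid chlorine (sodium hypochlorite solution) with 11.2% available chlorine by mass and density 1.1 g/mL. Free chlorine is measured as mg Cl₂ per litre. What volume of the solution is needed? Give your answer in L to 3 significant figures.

(a) Volume: 219,000 US gal × 3.785 L/gal = 828,915 L.
(a) [OCl⁻]/[HOCl] = 10^(pH − pKa) = 10^(8.04 − 7.49) = 3.548; fraction as HOCl = 1/(1 + 3.548) = 0.2199.
(a) Free chlorine required for 0.66 ppm HOCl: 0.66 / 0.2199 = 3.002 ppm.
(a) FC to add: 3.002 − 0.2 = 2.802 mg/L as Cl₂.
(a) Cl₂ equivalent: 2.802 mg/L × 828,915 L = 2322 g.
(a) Product at 62.3% available Cl: 2322 / 0.623 = 3728 g.

(b) Chlorine deficit: 10.6 − 2.6 = 8 ppm = 8 mg/L as Cl₂.
(b) Cl₂ equivalent needed: 8 mg/L × 779,000 L = 6,232,000 mg = 6232 g.
(b) Product at 11.2% available chlorine: 6232 / 0.112 = 55,640 g.
(b) Volume at density 1.1 g/mL: 55,640 g ÷ 1.1 g/mL = 50,580 mL.

(a) 3.73 kg; (b) 50.6 L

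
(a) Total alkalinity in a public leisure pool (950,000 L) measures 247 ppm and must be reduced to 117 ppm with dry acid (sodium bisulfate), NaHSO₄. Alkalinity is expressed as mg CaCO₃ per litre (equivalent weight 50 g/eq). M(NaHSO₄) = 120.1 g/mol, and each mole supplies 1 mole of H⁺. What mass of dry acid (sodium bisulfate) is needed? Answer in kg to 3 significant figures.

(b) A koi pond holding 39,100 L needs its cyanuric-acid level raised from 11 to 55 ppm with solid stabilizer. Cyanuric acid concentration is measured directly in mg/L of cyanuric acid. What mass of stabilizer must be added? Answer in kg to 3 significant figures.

(a) 297 kg; (b) 1.72 kg

(a) Alkalinity to neutralize: (247 − 117) = 130 mg/L as CaCO₃ × 950,000 L = 123,500 g as CaCO₃.
(a) Equivalents of H⁺ required: 123,500 ÷ 50 g/eq = 2470 eq = 2470 mol NaHSO₄.
(a) Mass of NaHSO₄: 2470 × 120.1 = 296,600 g.

(b) CYA to add: (55 − 11) = 44 mg/L × 39,100 L = 1720 g cyanuric acid.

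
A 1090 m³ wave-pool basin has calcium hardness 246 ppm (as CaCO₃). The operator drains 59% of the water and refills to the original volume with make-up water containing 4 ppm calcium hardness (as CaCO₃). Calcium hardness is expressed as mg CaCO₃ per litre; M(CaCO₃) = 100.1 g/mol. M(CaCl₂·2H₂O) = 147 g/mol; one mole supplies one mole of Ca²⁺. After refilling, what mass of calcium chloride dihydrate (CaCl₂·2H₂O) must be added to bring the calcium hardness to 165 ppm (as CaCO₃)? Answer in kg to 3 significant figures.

98.9 kg

Volume: 1090 m³ = 1,090,000 L.
After draining 59% and refilling: 246 × 0.41 + 4 × 0.59 = 103.22 ppm.
Deficit to target: 165 − 103.22 = 61.78 mg/L.
As CaCO₃: 61.78 mg/L × 1,090,000 L = 67,340 g; ÷ 100.1 = 672.7 mol Ca²⁺.
Mass: 672.7 × 147 = 98,890 g.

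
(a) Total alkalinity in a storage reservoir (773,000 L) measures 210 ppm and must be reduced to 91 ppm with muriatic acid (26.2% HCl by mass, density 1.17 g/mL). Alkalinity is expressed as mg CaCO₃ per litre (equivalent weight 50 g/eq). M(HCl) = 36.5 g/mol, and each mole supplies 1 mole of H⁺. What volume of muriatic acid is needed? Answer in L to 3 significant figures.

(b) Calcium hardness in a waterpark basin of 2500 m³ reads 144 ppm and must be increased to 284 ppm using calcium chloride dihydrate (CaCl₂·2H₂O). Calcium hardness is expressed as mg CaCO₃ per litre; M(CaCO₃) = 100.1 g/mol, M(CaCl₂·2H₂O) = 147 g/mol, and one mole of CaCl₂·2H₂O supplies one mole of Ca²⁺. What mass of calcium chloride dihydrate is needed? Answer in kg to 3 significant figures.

(a) Alkalinity to neutralize: (210 − 91) = 119 mg/L as CaCO₃ × 773,000 L = 91,990 g as CaCO₃.
(a) Equivalents of H⁺ required: 91,990 ÷ 50 g/eq = 1840 eq = 1840 mol HCl.
(a) Mass of HCl: 1840 × 36.5 = 67,150 g.
(a) Mass of 26.2% solution: 67,150 / 0.262 = 256,300 g.
(a) Volume: 256,300 g ÷ 1.17 g/mL = 219,100 mL.

(b) Volume: 2500 m³ = 2,500,000 L.
(b) Hardness to add: (284 − 144) = 140 mg/L as CaCO₃ × 2,500,000 L = 350,000 g as CaCO₃.
(b) Moles of Ca²⁺ (1 mol Ca²⁺ ≡ 1 mol CaCO₃): 350,000 / 100.1 g/mol = 3497 mol.
(b) Mass of CaCl₂·2H₂O: 3497 × 147 = 514,000 g.

(a) 219 L; (b) 514 kg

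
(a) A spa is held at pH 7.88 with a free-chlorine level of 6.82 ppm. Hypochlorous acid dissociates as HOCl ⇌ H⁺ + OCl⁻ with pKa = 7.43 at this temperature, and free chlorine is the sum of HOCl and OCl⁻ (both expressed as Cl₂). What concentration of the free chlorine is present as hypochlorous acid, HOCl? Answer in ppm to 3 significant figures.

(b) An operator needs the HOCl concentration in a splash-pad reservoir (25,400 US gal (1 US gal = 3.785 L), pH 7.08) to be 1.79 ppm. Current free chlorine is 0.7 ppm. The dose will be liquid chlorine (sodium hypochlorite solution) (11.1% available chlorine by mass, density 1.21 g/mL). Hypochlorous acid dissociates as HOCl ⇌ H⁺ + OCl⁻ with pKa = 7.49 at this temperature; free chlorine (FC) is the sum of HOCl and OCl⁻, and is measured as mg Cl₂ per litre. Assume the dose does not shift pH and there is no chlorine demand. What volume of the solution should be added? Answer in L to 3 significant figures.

(a) 1.79 ppm; (b) 1.28 L

(a) [OCl⁻]/[HOCl] = 10^(pH − pKa) = 10^(7.88 − 7.43) = 10^0.45 = 2.818.
(a) Fraction as HOCl = 1 / (1 + 2.818) = 0.2619.
(a) HOCl = 0.2619 × 6.82 ppm = 1.786 ppm.

(b) Volume: 25,400 US gal × 3.785 L/gal = 96,139 L.
(b) [OCl⁻]/[HOCl] = 10^(pH − pKa) = 10^(7.08 − 7.49) = 0.389; fraction as HOCl = 1/(1 + 0.389) = 0.7199.
(b) Free chlorine required for 1.79 ppm HOCl: 1.79 / 0.7199 = 2.486 ppm.
(b) FC to add: 2.486 − 0.7 = 1.786 mg/L as Cl₂.
(b) Cl₂ equivalent: 1.786 mg/L × 96,139 L = 171.7 g.
(b) Product at 11.1% available Cl: 171.7 / 0.111 = 1547 g.
(b) Volume: 1547 g ÷ 1.21 g/mL = 1279 mL.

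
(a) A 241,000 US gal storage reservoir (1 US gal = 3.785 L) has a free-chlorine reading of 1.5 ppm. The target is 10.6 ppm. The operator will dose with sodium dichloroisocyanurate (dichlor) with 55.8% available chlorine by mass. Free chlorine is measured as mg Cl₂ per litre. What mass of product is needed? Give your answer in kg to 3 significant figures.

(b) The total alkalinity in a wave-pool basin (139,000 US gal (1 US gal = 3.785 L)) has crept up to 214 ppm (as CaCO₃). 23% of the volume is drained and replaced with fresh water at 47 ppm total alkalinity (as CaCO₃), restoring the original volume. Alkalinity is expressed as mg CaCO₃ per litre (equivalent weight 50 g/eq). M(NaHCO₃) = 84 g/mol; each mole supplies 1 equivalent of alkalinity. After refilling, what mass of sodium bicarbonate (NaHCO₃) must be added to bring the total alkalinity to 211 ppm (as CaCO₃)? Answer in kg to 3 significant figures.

(a) Volume: 241,000 US gal × 3.785 L/gal = 912,185 L.
(a) Chlorine deficit: 10.6 − 1.5 = 9.1 ppm = 9.1 mg/L as Cl₂.
(a) Cl₂ equivalent needed: 9.1 mg/L × 912,185 L = 8,301,000 mg = 8301 g.
(a) Product at 55.8% available chlorine: 8301 / 0.558 = 14,880 g.

(b) Volume: 139,000 US gal × 3.785 L/gal = 526,115 L.
(b) After draining 23% and refilling: 214 × 0.77 + 47 × 0.23 = 175.59 ppm.
(b) Deficit to target: 211 − 175.59 = 35.41 mg/L.
(b) As CaCO₃: 35.41 mg/L × 526,115 L = 18,630 g; ÷ 50 g/eq ÷ 1 = 372.6 mol NaHCO₃.
(b) Mass: 372.6 × 84 = 31,300 g.

(a) 14.9 kg; (b) 31.3 kg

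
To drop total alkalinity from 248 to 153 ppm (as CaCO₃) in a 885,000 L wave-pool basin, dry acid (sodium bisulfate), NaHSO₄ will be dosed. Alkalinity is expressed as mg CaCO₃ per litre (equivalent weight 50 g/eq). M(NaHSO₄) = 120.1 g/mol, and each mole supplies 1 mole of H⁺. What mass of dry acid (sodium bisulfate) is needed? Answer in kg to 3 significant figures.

Alkalinity to neutralize: (248 − 153) = 95 mg/L as CaCO₃ × 885,000 L = 84,080 g as CaCO₃.
Equivalents of H⁺ required: 84,080 ÷ 50 g/eq = 1682 eq = 1682 mol NaHSO₄.
Mass of NaHSO₄: 1682 × 120.1 = 201,900 g.

202 kg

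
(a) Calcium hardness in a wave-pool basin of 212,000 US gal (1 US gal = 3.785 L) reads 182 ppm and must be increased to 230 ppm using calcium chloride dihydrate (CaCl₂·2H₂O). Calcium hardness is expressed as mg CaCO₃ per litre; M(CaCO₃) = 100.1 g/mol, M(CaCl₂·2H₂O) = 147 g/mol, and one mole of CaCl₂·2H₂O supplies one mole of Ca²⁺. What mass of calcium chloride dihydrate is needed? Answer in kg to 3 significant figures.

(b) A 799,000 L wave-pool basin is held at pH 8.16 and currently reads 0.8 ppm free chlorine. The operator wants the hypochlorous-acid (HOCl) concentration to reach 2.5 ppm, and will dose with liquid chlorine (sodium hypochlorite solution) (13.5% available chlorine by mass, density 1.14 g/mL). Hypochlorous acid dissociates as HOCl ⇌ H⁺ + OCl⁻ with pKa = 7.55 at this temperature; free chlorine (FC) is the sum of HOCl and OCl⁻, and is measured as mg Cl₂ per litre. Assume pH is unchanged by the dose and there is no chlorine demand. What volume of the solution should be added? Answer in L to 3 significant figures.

(a) 56.6 kg; (b) 61.7 L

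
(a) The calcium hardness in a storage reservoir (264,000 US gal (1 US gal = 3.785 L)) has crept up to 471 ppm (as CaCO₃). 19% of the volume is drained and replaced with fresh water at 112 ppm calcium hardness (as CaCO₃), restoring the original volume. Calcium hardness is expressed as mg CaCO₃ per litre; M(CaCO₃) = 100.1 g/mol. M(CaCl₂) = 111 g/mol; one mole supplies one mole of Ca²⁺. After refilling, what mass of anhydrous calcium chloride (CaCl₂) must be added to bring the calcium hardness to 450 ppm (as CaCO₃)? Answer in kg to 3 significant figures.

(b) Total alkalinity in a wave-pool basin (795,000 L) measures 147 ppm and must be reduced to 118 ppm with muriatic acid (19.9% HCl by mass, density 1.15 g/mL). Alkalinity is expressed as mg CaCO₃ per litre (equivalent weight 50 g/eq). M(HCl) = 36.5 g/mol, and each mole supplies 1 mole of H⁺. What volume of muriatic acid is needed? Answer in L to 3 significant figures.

(a) Volume: 264,000 US gal × 3.785 L/gal = 999,240 L.
(a) After draining 19% and refilling: 471 × 0.81 + 112 × 0.19 = 402.79 ppm.
(a) Deficit to target: 450 − 402.79 = 47.21 mg/L.
(a) As CaCO₃: 47.21 mg/L × 999,240 L = 47,170 g; ÷ 100.1 = 471.3 mol Ca²⁺.
(a) Mass: 471.3 × 111 = 52,310 g.

(b) Alkalinity to neutralize: (147 − 118) = 29 mg/L as CaCO₃ × 795,000 L = 23,060 g as CaCO₃.
(b) Equivalents of H⁺ required: 23,060 ÷ 50 g/eq = 461.1 eq = 461.1 mol HCl.
(b) Mass of HCl: 461.1 × 36.5 = 16,830 g.
(b) Mass of 19.9% solution: 16,830 / 0.199 = 84,570 g.
(b) Volume: 84,570 g ÷ 1.15 g/mL = 73,540 mL.

(a) 52.3 kg; (b) 73.5 L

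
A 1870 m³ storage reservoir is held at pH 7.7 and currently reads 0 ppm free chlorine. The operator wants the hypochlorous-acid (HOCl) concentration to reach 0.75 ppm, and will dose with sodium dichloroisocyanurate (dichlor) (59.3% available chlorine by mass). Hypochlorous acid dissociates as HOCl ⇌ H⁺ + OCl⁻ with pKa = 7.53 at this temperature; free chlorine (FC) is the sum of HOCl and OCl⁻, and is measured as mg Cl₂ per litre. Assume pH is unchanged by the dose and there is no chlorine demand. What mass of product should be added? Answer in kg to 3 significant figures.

Volume: 1870 m³ = 1,870,000 L.
[OCl⁻]/[HOCl] = 10^(pH − pKa) = 10^(7.7 − 7.53) = 1.479; fraction as HOCl = 1/(1 + 1.479) = 0.4034.
Free chlorine required for 0.75 ppm HOCl: 0.75 / 0.4034 = 1.859 ppm.
FC to add: 1.859 − 0 = 1.859 mg/L as Cl₂.
Cl₂ equivalent: 1.859 mg/L × 1,870,000 L = 3477 g.
Product at 59.3% available Cl: 3477 / 0.593 = 5863 g.

5.86 kg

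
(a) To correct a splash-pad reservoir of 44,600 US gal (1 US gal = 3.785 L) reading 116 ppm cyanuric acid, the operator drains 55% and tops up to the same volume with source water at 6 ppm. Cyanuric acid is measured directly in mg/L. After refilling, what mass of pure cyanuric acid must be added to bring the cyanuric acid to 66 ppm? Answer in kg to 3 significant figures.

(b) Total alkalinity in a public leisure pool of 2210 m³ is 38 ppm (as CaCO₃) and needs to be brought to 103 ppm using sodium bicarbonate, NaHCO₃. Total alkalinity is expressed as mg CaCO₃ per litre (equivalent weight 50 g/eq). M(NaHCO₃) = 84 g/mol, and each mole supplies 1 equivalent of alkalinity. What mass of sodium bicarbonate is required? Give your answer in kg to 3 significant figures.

(a) Volume: 44,600 US gal × 3.785 L/gal = 168,811 L.
(a) After draining 55% and refilling: 116 × 0.45 + 6 × 0.55 = 55.5 ppm.
(a) Deficit to target: 66 − 55.5 = 10.5 mg/L.
(a) Mass: 10.5 mg/L × 168,811 L = 1773 g cyanuric acid.

(b) Volume: 2210 m³ = 2,210,000 L.
(b) Alkalinity to add: (103 − 38) = 65 mg/L as CaCO₃ × 2,210,000 L = 143,600 g as CaCO₃.
(b) Equivalents: 143,600 g ÷ 50 g/eq = 2873 eq.
(b) NaHCO₃ supplies 1 eq per mole → 2873 mol.
(b) Mass: 2873 mol × 84 g/mol = 241,300 g.

(a) 1.77 kg; (b) 241 kg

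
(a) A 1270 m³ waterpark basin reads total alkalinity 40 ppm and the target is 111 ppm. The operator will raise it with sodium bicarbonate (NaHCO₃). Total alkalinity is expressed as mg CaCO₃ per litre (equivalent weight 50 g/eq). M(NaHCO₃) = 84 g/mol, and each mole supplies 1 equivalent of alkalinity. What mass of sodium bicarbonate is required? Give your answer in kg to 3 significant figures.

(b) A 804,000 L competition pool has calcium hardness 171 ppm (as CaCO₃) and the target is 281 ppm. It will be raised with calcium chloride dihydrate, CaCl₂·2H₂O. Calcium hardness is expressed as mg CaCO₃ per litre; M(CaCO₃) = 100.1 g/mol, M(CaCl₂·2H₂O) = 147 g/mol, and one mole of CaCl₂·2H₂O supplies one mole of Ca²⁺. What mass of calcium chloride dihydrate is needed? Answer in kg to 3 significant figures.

(a) 151 kg; (b) 130 kg

(a) Volume: 1270 m³ = 1,270,000 L.
(a) Alkalinity to add: (111 − 40) = 71 mg/L as CaCO₃ × 1,270,000 L = 90,170 g as CaCO₃.
(a) Equivalents: 90,170 g ÷ 50 g/eq = 1803 eq.
(a) NaHCO₃ supplies 1 eq per mole → 1803 mol.
(a) Mass: 1803 mol × 84 g/mol = 151,500 g.

(b) Hardness to add: (281 − 171) = 110 mg/L as CaCO₃ × 804,000 L = 88,440 g as CaCO₃.
(b) Moles of Ca²⁺ (1 mol Ca²⁺ ≡ 1 mol CaCO₃): 88,440 / 100.1 g/mol = 883.5 mol.
(b) Mass of CaCl₂·2H₂O: 883.5 × 147 = 129,900 g.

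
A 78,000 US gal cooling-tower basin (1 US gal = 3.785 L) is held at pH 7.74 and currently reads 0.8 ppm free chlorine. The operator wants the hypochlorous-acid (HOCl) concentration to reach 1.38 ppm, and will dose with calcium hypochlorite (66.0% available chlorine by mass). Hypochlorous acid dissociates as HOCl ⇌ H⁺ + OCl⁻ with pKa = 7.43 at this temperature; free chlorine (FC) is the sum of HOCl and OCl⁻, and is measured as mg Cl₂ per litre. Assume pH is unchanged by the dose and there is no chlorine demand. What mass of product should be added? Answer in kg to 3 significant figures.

Volume: 78,000 US gal × 3.785 L/gal = 295,230 L.
[OCl⁻]/[HOCl] = 10^(pH − pKa) = 10^(7.74 − 7.43) = 2.042; fraction as HOCl = 1/(1 + 2.042) = 0.3288.
Free chlorine required for 1.38 ppm HOCl: 1.38 / 0.3288 = 4.198 ppm.
FC to add: 4.198 − 0.8 = 3.398 mg/L as Cl₂.
Cl₂ equivalent: 3.398 mg/L × 295,230 L = 1003 g.
Product at 66.0% available Cl: 1003 / 0.66 = 1520 g.

1.52 kg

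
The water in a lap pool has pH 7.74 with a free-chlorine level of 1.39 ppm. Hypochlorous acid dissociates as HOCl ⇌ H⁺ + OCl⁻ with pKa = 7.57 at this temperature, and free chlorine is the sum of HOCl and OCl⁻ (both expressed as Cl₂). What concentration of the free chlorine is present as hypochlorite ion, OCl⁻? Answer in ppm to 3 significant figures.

[OCl⁻]/[HOCl] = 10^(pH − pKa) = 10^(7.74 − 7.57) = 10^0.17 = 1.479.
Fraction as HOCl = 1 / (1 + 1.479) = 0.4034.
OCl⁻ = (1 − 0.4034) × 1.39 ppm = 0.8293 ppm.

0.829 ppm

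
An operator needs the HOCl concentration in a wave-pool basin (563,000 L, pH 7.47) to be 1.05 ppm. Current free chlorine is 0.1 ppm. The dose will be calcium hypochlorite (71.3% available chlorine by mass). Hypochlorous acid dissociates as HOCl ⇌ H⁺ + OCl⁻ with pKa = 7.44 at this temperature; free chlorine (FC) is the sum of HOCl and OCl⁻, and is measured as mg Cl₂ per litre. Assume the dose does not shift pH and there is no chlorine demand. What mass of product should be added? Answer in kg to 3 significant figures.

1.64 kg

[OCl⁻]/[HOCl] = 10^(pH − pKa) = 10^(7.47 − 7.44) = 1.072; fraction as HOCl = 1/(1 + 1.072) = 0.4827.
Free chlorine required for 1.05 ppm HOCl: 1.05 / 0.4827 = 2.175 ppm.
FC to add: 2.175 − 0.1 = 2.075 mg/L as Cl₂.
Cl₂ equivalent: 2.075 mg/L × 563,000 L = 1168 g.
Product at 71.3% available Cl: 1168 / 0.713 = 1639 g.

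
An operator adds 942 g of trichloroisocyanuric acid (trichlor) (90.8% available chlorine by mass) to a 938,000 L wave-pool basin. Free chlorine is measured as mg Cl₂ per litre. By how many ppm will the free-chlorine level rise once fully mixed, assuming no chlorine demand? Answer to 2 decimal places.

Available chlorine delivered: 942 g × 0.908 = 855.3 g as Cl₂.
Concentration rise: 855.3 g / 938,000 L = 0.9119 mg/L = 0.91 ppm.

0.91 ppm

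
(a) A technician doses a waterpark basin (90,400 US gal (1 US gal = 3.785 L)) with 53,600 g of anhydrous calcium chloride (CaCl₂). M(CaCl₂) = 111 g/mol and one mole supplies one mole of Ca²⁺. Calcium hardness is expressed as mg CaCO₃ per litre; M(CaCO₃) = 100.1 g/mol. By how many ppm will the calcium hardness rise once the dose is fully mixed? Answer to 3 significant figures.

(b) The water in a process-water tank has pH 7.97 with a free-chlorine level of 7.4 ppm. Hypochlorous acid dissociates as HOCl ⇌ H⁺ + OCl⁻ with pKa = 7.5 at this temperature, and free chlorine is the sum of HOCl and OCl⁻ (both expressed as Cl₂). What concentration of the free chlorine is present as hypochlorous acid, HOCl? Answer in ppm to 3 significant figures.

(a) 141 ppm; (b) 1.87 ppm

(a) Volume: 90,400 US gal × 3.785 L/gal = 342,164 L.
(a) Moles of Ca²⁺: 53,600 g ÷ 111 g/mol = 482.9 mol.
(a) As CaCO₃: 482.9 mol × 100.1 g/mol = 48,340 g.
(a) Rise: 48,340 g / 342,164 L × 1000 = 141.3 mg/L.

(b) [OCl⁻]/[HOCl] = 10^(pH − pKa) = 10^(7.97 − 7.5) = 10^0.47 = 2.951.
(b) Fraction as HOCl = 1 / (1 + 2.951) = 0.2531.
(b) HOCl = 0.2531 × 7.4 ppm = 1.873 ppm.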